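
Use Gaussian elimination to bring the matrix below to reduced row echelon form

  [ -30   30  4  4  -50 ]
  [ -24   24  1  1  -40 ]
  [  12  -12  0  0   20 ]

ρ1 → -1/30·ρ1
ρ2 → ρ2 + 24·ρ1
ρ3 → ρ3 − 12·ρ1
ρ2 → -5/11·ρ2
ρ3 → ρ3 − 8/5·ρ2
ρ1 → ρ1 + 2/15·ρ2

[[1, -1, 0, 0, 5/3], [0, 0, 1, 1, 0], [0, 0, 0, 0, 0]]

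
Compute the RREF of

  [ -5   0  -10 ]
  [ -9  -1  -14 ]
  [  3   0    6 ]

[[1, 0, 2], [0, 1, -4], [0, 0, 0]]

R1 → -1/5·R1
  [  1   0    2 ]
  [ -9  -1  -14 ]
  [  3   0    6 ]
R2 → R2 + 9·R1
  [ 1   0  2 ]
  [ 0  -1  4 ]
  [ 3   0  6 ]
R3 → R3 − 3·R1
  [ 1   0  2 ]
  [ 0  -1  4 ]
  [ 0   0  0 ]
R2 → -1·R2
  [ 1  0   2 ]
  [ 0  1  -4 ]
  [ 0  0   0 ]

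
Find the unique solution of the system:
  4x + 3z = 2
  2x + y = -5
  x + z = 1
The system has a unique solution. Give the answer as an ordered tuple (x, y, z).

(-1, -3, 2)

Form the augmented matrix and row-reduce:
  [ 4  0  3  |   2 ]
  [ 2  1  0  |  -5 ]
  [ 1  0  1  |   1 ]
ρ1 := 1/4·ρ1
  [ 1  0  3/4  |  1/2 ]
  [ 2  1    0  |   -5 ]
  [ 1  0    1  |    1 ]
ρ2 := ρ2 − 2·ρ1
  [ 1  0   3/4  |  1/2 ]
  [ 0  1  -3/2  |   -6 ]
  [ 1  0     1  |    1 ]
ρ3 := ρ3 − ρ1
  [ 1  0   3/4  |  1/2 ]
  [ 0  1  -3/2  |   -6 ]
  [ 0  0   1/4  |  1/2 ]
ρ3 := 4·ρ3
  [ 1  0   3/4  |  1/2 ]
  [ 0  1  -3/2  |   -6 ]
  [ 0  0     1  |    2 ]
ρ2 := ρ2 + 3/2·ρ3
  [ 1  0  3/4  |  1/2 ]
  [ 0  1    0  |   -3 ]
  [ 0  0    1  |    2 ]
ρ1 := ρ1 − 3/4·ρ3
  [ 1  0  0  |  -1 ]
  [ 0  1  0  |  -3 ]
  [ 0  0  1  |   2 ]
Reading off the last column: x = -1, y = -3, z = 2.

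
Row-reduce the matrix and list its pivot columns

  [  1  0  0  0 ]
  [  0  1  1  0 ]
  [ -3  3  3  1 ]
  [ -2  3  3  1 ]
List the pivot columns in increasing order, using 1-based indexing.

ρ3 -> ρ3 + 3·ρ1
ρ4 -> ρ4 + 2·ρ1
ρ3 -> ρ3 − 3·ρ2
ρ4 -> ρ4 − 3·ρ2
ρ4 -> ρ4 − ρ3
Pivot columns are the columns containing a leading 1.

1, 2, 4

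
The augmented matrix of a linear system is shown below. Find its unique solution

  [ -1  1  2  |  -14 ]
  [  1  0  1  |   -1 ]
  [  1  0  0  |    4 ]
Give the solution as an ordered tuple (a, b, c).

R1 → -1·R1
  [ 1  -1  -2  |  14 ]
  [ 1   0   1  |  -1 ]
  [ 1   0   0  |   4 ]
R2 → R2 − R1
  [ 1  -1  -2  |   14 ]
  [ 0   1   3  |  -15 ]
  [ 1   0   0  |    4 ]
R3 → R3 − R1
  [ 1  -1  -2  |   14 ]
  [ 0   1   3  |  -15 ]
  [ 0   1   2  |  -10 ]
R3 → R3 − R2
  [ 1  -1  -2  |   14 ]
  [ 0   1   3  |  -15 ]
  [ 0   0  -1  |    5 ]
R3 → -1·R3
  [ 1  -1  -2  |   14 ]
  [ 0   1   3  |  -15 ]
  [ 0   0   1  |   -5 ]
R2 → R2 − 3·R3
  [ 1  -1  -2  |  14 ]
  [ 0   1   0  |   0 ]
  [ 0   0   1  |  -5 ]
R1 → R1 + 2·R3
  [ 1  -1  0  |   4 ]
  [ 0   1  0  |   0 ]
  [ 0   0  1  |  -5 ]
R1 → R1 + R2
  [ 1  0  0  |   4 ]
  [ 0  1  0  |   0 ]
  [ 0  0  1  |  -5 ]
Reading off the last column: a = 4, b = 0, c = -5.

(4, 0, -5)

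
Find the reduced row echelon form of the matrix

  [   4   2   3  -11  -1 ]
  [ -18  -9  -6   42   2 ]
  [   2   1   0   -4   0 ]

ρ1 ← 1/4·ρ1
  [   1  1/2  3/4  -11/4  -1/4 ]
  [ -18   -9   -6     42     2 ]
  [   2    1    0     -4     0 ]
ρ2 ← ρ2 + 18·ρ1
  [ 1  1/2   3/4  -11/4  -1/4 ]
  [ 0    0  15/2  -15/2  -5/2 ]
  [ 2    1     0     -4     0 ]
ρ3 ← ρ3 − 2·ρ1
  [ 1  1/2   3/4  -11/4  -1/4 ]
  [ 0    0  15/2  -15/2  -5/2 ]
  [ 0    0  -3/2    3/2   1/2 ]
ρ2 ← 2/15·ρ2
  [ 1  1/2   3/4  -11/4  -1/4 ]
  [ 0    0     1     -1  -1/3 ]
  [ 0    0  -3/2    3/2   1/2 ]
ρ3 ← ρ3 + 3/2·ρ2
  [ 1  1/2  3/4  -11/4  -1/4 ]
  [ 0    0    1     -1  -1/3 ]
  [ 0    0    0      0     0 ]
ρ1 ← ρ1 − 3/4·ρ2
  [ 1  1/2  0  -2     0 ]
  [ 0    0  1  -1  -1/3 ]
  [ 0    0  0   0     0 ]

[[1, 1/2, 0, -2, 0], [0, 0, 1, -1, -1/3], [0, 0, 0, 0, 0]]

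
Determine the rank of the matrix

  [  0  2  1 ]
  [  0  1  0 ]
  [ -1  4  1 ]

rank = 3

Swap r1 and r3.
  [ -1  4  1 ]
  [  0  1  0 ]
  [  0  2  1 ]
Multiply r1 by -1.
  [ 1  -4  -1 ]
  [ 0   1   0 ]
  [ 0   2   1 ]
Subtract 2 times r2 from r3.
  [ 1  -4  -1 ]
  [ 0   1   0 ]
  [ 0   0   1 ]
Add r3 to r1.
  [ 1  -4  0 ]
  [ 0   1  0 ]
  [ 0   0  1 ]
Add 4 times r2 to r1.
  [ 1  0  0 ]
  [ 0  1  0 ]
  [ 0  0  1 ]
The reduced form has 3 nonzero rows.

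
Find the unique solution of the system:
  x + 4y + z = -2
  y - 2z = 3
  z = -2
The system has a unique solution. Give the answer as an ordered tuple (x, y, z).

Form the augmented matrix and row-reduce:
  [ 1  4   1  |  -2 ]
  [ 0  1  -2  |   3 ]
  [ 0  0   1  |  -2 ]
R2 ← R2 + 2·R3
  [ 1  4  1  |  -2 ]
  [ 0  1  0  |  -1 ]
  [ 0  0  1  |  -2 ]
R1 ← R1 − R3
  [ 1  4  0  |   0 ]
  [ 0  1  0  |  -1 ]
  [ 0  0  1  |  -2 ]
R1 ← R1 − 4·R2
  [ 1  0  0  |   4 ]
  [ 0  1  0  |  -1 ]
  [ 0  0  1  |  -2 ]
Reading off the last column: x = 4, y = -1, z = -2.

(4, -1, -2)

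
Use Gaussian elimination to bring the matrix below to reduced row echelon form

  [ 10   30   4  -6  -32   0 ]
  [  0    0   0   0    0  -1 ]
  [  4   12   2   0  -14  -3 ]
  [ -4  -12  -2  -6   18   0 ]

R1 -> 1/10·R1
R3 -> R3 − 4·R1
R4 -> R4 + 4·R1
R2 <=> R3
R2 -> 5/2·R2
R4 -> R4 + 2/5·R2
R3 <=> R4
R3 -> -1/6·R3
R4 -> -1·R4
R3 -> R3 − 1/2·R4
R2 -> R2 + 15/2·R4
R2 -> R2 − 6·R3
R1 -> R1 + 3/5·R3
R1 -> R1 − 2/5·R2

[[1, 3, 0, 0, -4, 0], [0, 0, 1, 0, 1, 0], [0, 0, 0, 1, -2/3, 0], [0, 0, 0, 0, 0, 1]]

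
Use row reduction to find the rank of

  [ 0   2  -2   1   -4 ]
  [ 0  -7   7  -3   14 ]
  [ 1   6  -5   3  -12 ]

R1 <-> R3
  [ 1   6  -5   3  -12 ]
  [ 0  -7   7  -3   14 ]
  [ 0   2  -2   1   -4 ]
R2 := -1/7·R2
  [ 1  6  -5    3  -12 ]
  [ 0  1  -1  3/7   -2 ]
  [ 0  2  -2    1   -4 ]
R3 := R3 − 2·R2
  [ 1  6  -5    3  -12 ]
  [ 0  1  -1  3/7   -2 ]
  [ 0  0   0  1/7    0 ]
R3 := 7·R3
  [ 1  6  -5    3  -12 ]
  [ 0  1  -1  3/7   -2 ]
  [ 0  0   0    1    0 ]
R2 := R2 − 3/7·R3
  [ 1  6  -5  3  -12 ]
  [ 0  1  -1  0   -2 ]
  [ 0  0   0  1    0 ]
R1 := R1 − 3·R3
  [ 1  6  -5  0  -12 ]
  [ 0  1  -1  0   -2 ]
  [ 0  0   0  1    0 ]
R1 := R1 − 6·R2
  [ 1  0   1  0   0 ]
  [ 0  1  -1  0  -2 ]
  [ 0  0   0  1   0 ]
The reduced form has 3 nonzero rows.

rank = 3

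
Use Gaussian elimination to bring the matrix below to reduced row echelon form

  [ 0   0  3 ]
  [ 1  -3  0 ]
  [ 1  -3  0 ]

[[1, -3, 0], [0, 0, 1], [0, 0, 0]]

r1 ↔ r2
r3 → r3 − r1
r2 → 1/3·r2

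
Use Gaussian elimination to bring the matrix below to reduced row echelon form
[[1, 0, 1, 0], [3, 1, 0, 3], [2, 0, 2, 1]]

r2 -> r2 − 3·r1
r3 -> r3 − 2·r1
r2 -> r2 − 3·r3

[[1, 0, 1, 0], [0, 1, -3, 0], [0, 0, 0, 1]]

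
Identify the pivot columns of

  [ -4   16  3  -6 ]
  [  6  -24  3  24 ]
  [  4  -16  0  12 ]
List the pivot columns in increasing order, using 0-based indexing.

0, 2

R1 → -1/4·R1
R2 → R2 − 6·R1
R3 → R3 − 4·R1
R2 → 2/15·R2
R3 → R3 − 3·R2
R1 → R1 + 3/4·R2
Pivot columns are the columns containing a leading 1.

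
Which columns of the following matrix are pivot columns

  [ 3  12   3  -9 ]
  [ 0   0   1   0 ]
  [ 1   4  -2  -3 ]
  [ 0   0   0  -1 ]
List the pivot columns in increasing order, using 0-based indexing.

ρ1 -> 1/3·ρ1
ρ3 -> ρ3 − ρ1
ρ3 -> ρ3 + 3·ρ2
ρ3 <-> ρ4
ρ3 -> -1·ρ3
ρ1 -> ρ1 + 3·ρ3
ρ1 -> ρ1 − ρ2
Pivot columns are the columns containing a leading 1.

0, 2, 3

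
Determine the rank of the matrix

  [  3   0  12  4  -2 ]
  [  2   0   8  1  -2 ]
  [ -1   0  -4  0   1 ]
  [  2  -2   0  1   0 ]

R1 → 1/3·R1
  [  1   0   4  4/3  -2/3 ]
  [  2   0   8    1    -2 ]
  [ -1   0  -4    0     1 ]
  [  2  -2   0    1     0 ]
R2 → R2 − 2·R1
  [  1   0   4   4/3  -2/3 ]
  [  0   0   0  -5/3  -2/3 ]
  [ -1   0  -4     0     1 ]
  [  2  -2   0     1     0 ]
R3 → R3 + R1
  [ 1   0  4   4/3  -2/3 ]
  [ 0   0  0  -5/3  -2/3 ]
  [ 0   0  0   4/3   1/3 ]
  [ 2  -2  0     1     0 ]
R4 → R4 − 2·R1
  [ 1   0   4   4/3  -2/3 ]
  [ 0   0   0  -5/3  -2/3 ]
  [ 0   0   0   4/3   1/3 ]
  [ 0  -2  -8  -5/3   4/3 ]
R2 ↔ R4
  [ 1   0   4   4/3  -2/3 ]
  [ 0  -2  -8  -5/3   4/3 ]
  [ 0   0   0   4/3   1/3 ]
  [ 0   0   0  -5/3  -2/3 ]
R2 → -1/2·R2
  [ 1  0  4   4/3  -2/3 ]
  [ 0  1  4   5/6  -2/3 ]
  [ 0  0  0   4/3   1/3 ]
  [ 0  0  0  -5/3  -2/3 ]
R3 → 3/4·R3
  [ 1  0  4   4/3  -2/3 ]
  [ 0  1  4   5/6  -2/3 ]
  [ 0  0  0     1   1/4 ]
  [ 0  0  0  -5/3  -2/3 ]
R4 → R4 + 5/3·R3
  [ 1  0  4  4/3  -2/3 ]
  [ 0  1  4  5/6  -2/3 ]
  [ 0  0  0    1   1/4 ]
  [ 0  0  0    0  -1/4 ]
R4 → -4·R4
  [ 1  0  4  4/3  -2/3 ]
  [ 0  1  4  5/6  -2/3 ]
  [ 0  0  0    1   1/4 ]
  [ 0  0  0    0     1 ]
R3 → R3 − 1/4·R4
  [ 1  0  4  4/3  -2/3 ]
  [ 0  1  4  5/6  -2/3 ]
  [ 0  0  0    1     0 ]
  [ 0  0  0    0     1 ]
R2 → R2 + 2/3·R4
  [ 1  0  4  4/3  -2/3 ]
  [ 0  1  4  5/6     0 ]
  [ 0  0  0    1     0 ]
  [ 0  0  0    0     1 ]
R1 → R1 + 2/3·R4
  [ 1  0  4  4/3  0 ]
  [ 0  1  4  5/6  0 ]
  [ 0  0  0    1  0 ]
  [ 0  0  0    0  1 ]
R2 → R2 − 5/6·R3
  [ 1  0  4  4/3  0 ]
  [ 0  1  4    0  0 ]
  [ 0  0  0    1  0 ]
  [ 0  0  0    0  1 ]
R1 → R1 − 4/3·R3
  [ 1  0  4  0  0 ]
  [ 0  1  4  0  0 ]
  [ 0  0  0  1  0 ]
  [ 0  0  0  0  1 ]
The reduced form has 4 nonzero rows.

rank = 4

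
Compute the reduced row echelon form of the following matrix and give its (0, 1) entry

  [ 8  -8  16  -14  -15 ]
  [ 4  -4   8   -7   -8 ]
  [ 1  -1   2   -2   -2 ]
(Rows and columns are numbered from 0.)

ρ1 -> 1/8·ρ1
ρ2 -> ρ2 − 4·ρ1
ρ3 -> ρ3 − ρ1
ρ2 ↔ ρ3
ρ2 -> -4·ρ2
ρ3 -> -2·ρ3
ρ2 -> ρ2 − 1/2·ρ3
ρ1 -> ρ1 + 15/8·ρ3
ρ1 -> ρ1 + 7/4·ρ2

-1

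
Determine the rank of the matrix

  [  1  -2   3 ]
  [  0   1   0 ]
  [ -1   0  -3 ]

rank = 2

R3 := R3 + R1
  [ 1  -2  3 ]
  [ 0   1  0 ]
  [ 0  -2  0 ]
R3 := R3 + 2·R2
  [ 1  -2  3 ]
  [ 0   1  0 ]
  [ 0   0  0 ]
R1 := R1 + 2·R2
  [ 1  0  3 ]
  [ 0  1  0 ]
  [ 0  0  0 ]
The reduced form has 2 nonzero rows.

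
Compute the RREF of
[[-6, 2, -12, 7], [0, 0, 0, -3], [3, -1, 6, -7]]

[[1, -1/3, 2, 0], [0, 0, 0, 1], [0, 0, 0, 0]]

r1 := -1/6·r1
  [ 1  -1/3  2  -7/6 ]
  [ 0     0  0    -3 ]
  [ 3    -1  6    -7 ]
r3 := r3 − 3·r1
  [ 1  -1/3  2  -7/6 ]
  [ 0     0  0    -3 ]
  [ 0     0  0  -7/2 ]
r2 := -1/3·r2
  [ 1  -1/3  2  -7/6 ]
  [ 0     0  0     1 ]
  [ 0     0  0  -7/2 ]
r3 := r3 + 7/2·r2
  [ 1  -1/3  2  -7/6 ]
  [ 0     0  0     1 ]
  [ 0     0  0     0 ]
r1 := r1 + 7/6·r2
  [ 1  -1/3  2  0 ]
  [ 0     0  0  1 ]
  [ 0     0  0  0 ]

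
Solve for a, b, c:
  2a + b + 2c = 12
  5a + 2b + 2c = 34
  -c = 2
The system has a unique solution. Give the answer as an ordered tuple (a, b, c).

(6, 4, -2)

Form the augmented matrix and row-reduce:
  [ 2  1   2  |  12 ]
  [ 5  2   2  |  34 ]
  [ 0  0  -1  |   2 ]
r1 ← 1/2·r1
  [ 1  1/2   1  |   6 ]
  [ 5    2   2  |  34 ]
  [ 0    0  -1  |   2 ]
r2 ← r2 − 5·r1
  [ 1   1/2   1  |  6 ]
  [ 0  -1/2  -3  |  4 ]
  [ 0     0  -1  |  2 ]
r2 ← -2·r2
  [ 1  1/2   1  |   6 ]
  [ 0    1   6  |  -8 ]
  [ 0    0  -1  |   2 ]
r3 ← -1·r3
  [ 1  1/2  1  |   6 ]
  [ 0    1  6  |  -8 ]
  [ 0    0  1  |  -2 ]
r2 ← r2 − 6·r3
  [ 1  1/2  1  |   6 ]
  [ 0    1  0  |   4 ]
  [ 0    0  1  |  -2 ]
r1 ← r1 − r3
  [ 1  1/2  0  |   8 ]
  [ 0    1  0  |   4 ]
  [ 0    0  1  |  -2 ]
r1 ← r1 − 1/2·r2
  [ 1  0  0  |   6 ]
  [ 0  1  0  |   4 ]
  [ 0  0  1  |  -2 ]
Reading off the last column: a = 6, b = 4, c = -2.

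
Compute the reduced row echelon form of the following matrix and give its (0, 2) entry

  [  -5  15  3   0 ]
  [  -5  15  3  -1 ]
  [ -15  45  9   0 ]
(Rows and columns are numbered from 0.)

-3/5

r1 -> -1/5·r1
  [   1  -3  -3/5   0 ]
  [  -5  15     3  -1 ]
  [ -15  45     9   0 ]
r2 -> r2 + 5·r1
  [   1  -3  -3/5   0 ]
  [   0   0     0  -1 ]
  [ -15  45     9   0 ]
r3 -> r3 + 15·r1
  [ 1  -3  -3/5   0 ]
  [ 0   0     0  -1 ]
  [ 0   0     0   0 ]
r2 -> -1·r2
  [ 1  -3  -3/5  0 ]
  [ 0   0     0  1 ]
  [ 0   0     0  0 ]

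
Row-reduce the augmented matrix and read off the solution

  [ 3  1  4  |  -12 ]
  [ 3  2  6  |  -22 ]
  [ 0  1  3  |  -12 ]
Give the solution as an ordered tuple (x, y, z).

(2/3, -6, -2)

R1 -> 1/3·R1
  [ 1  1/3  4/3  |   -4 ]
  [ 3    2    6  |  -22 ]
  [ 0    1    3  |  -12 ]
R2 -> R2 − 3·R1
  [ 1  1/3  4/3  |   -4 ]
  [ 0    1    2  |  -10 ]
  [ 0    1    3  |  -12 ]
R3 -> R3 − R2
  [ 1  1/3  4/3  |   -4 ]
  [ 0    1    2  |  -10 ]
  [ 0    0    1  |   -2 ]
R2 -> R2 − 2·R3
  [ 1  1/3  4/3  |  -4 ]
  [ 0    1    0  |  -6 ]
  [ 0    0    1  |  -2 ]
R1 -> R1 − 4/3·R3
  [ 1  1/3  0  |  -4/3 ]
  [ 0    1  0  |    -6 ]
  [ 0    0  1  |    -2 ]
R1 -> R1 − 1/3·R2
  [ 1  0  0  |  2/3 ]
  [ 0  1  0  |   -6 ]
  [ 0  0  1  |   -2 ]
Reading off the last column: x = 2/3, y = -6, z = -2.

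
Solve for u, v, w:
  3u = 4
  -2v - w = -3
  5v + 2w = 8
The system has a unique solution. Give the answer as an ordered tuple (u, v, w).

Form the augmented matrix and row-reduce:
  [ 3   0   0  |   4 ]
  [ 0  -2  -1  |  -3 ]
  [ 0   5   2  |   8 ]
r1 ← 1/3·r1
  [ 1   0   0  |  4/3 ]
  [ 0  -2  -1  |   -3 ]
  [ 0   5   2  |    8 ]
r2 ← -1/2·r2
  [ 1  0    0  |  4/3 ]
  [ 0  1  1/2  |  3/2 ]
  [ 0  5    2  |    8 ]
r3 ← r3 − 5·r2
  [ 1  0     0  |  4/3 ]
  [ 0  1   1/2  |  3/2 ]
  [ 0  0  -1/2  |  1/2 ]
r3 ← -2·r3
  [ 1  0    0  |  4/3 ]
  [ 0  1  1/2  |  3/2 ]
  [ 0  0    1  |   -1 ]
r2 ← r2 − 1/2·r3
  [ 1  0  0  |  4/3 ]
  [ 0  1  0  |    2 ]
  [ 0  0  1  |   -1 ]
Reading off the last column: u = 4/3, v = 2, w = -1.

(4/3, 2, -1)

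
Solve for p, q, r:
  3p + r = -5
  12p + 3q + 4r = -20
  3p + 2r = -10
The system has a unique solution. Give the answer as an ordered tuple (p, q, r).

(0, 0, -5)

Form the augmented matrix and row-reduce:
  [  3  0  1  |   -5 ]
  [ 12  3  4  |  -20 ]
  [  3  0  2  |  -10 ]
R1 := 1/3·R1
R2 := R2 − 12·R1
R3 := R3 − 3·R1
R2 := 1/3·R2
R1 := R1 − 1/3·R3
Reading off the last column: p = 0, q = 0, r = -5.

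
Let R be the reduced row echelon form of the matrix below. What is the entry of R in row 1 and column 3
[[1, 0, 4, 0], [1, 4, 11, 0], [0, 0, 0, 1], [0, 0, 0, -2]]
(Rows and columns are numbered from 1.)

Subtract r1 from r2.
  [ 1  0  4   0 ]
  [ 0  4  7   0 ]
  [ 0  0  0   1 ]
  [ 0  0  0  -2 ]
Multiply r2 by 1/4.
  [ 1  0    4   0 ]
  [ 0  1  7/4   0 ]
  [ 0  0    0   1 ]
  [ 0  0    0  -2 ]
Add 2 times r3 to r4.
  [ 1  0    4  0 ]
  [ 0  1  7/4  0 ]
  [ 0  0    0  1 ]
  [ 0  0    0  0 ]

4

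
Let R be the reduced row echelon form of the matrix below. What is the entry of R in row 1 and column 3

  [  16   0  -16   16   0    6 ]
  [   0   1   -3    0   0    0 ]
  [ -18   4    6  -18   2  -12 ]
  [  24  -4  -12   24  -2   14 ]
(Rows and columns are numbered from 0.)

R1 ← 1/16·R1
  [   1   0   -1    1   0  3/8 ]
  [   0   1   -3    0   0    0 ]
  [ -18   4    6  -18   2  -12 ]
  [  24  -4  -12   24  -2   14 ]
R3 ← R3 + 18·R1
  [  1   0   -1   1   0    3/8 ]
  [  0   1   -3   0   0      0 ]
  [  0   4  -12   0   2  -21/4 ]
  [ 24  -4  -12  24  -2     14 ]
R4 ← R4 − 24·R1
  [ 1   0   -1  1   0    3/8 ]
  [ 0   1   -3  0   0      0 ]
  [ 0   4  -12  0   2  -21/4 ]
  [ 0  -4   12  0  -2      5 ]
R3 ← R3 − 4·R2
  [ 1   0  -1  1   0    3/8 ]
  [ 0   1  -3  0   0      0 ]
  [ 0   0   0  0   2  -21/4 ]
  [ 0  -4  12  0  -2      5 ]
R4 ← R4 + 4·R2
  [ 1  0  -1  1   0    3/8 ]
  [ 0  1  -3  0   0      0 ]
  [ 0  0   0  0   2  -21/4 ]
  [ 0  0   0  0  -2      5 ]
R3 ← 1/2·R3
  [ 1  0  -1  1   0    3/8 ]
  [ 0  1  -3  0   0      0 ]
  [ 0  0   0  0   1  -21/8 ]
  [ 0  0   0  0  -2      5 ]
R4 ← R4 + 2·R3
  [ 1  0  -1  1  0    3/8 ]
  [ 0  1  -3  0  0      0 ]
  [ 0  0   0  0  1  -21/8 ]
  [ 0  0   0  0  0   -1/4 ]
R4 ← -4·R4
  [ 1  0  -1  1  0    3/8 ]
  [ 0  1  -3  0  0      0 ]
  [ 0  0   0  0  1  -21/8 ]
  [ 0  0   0  0  0      1 ]
R3 ← R3 + 21/8·R4
  [ 1  0  -1  1  0  3/8 ]
  [ 0  1  -3  0  0    0 ]
  [ 0  0   0  0  1    0 ]
  [ 0  0   0  0  0    1 ]
R1 ← R1 − 3/8·R4
  [ 1  0  -1  1  0  0 ]
  [ 0  1  -3  0  0  0 ]
  [ 0  0   0  0  1  0 ]
  [ 0  0   0  0  0  1 ]

0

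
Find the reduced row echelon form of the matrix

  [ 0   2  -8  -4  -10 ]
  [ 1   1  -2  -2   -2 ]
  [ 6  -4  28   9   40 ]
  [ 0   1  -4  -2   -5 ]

[[1, 0, 2, 0, 3], [0, 1, -4, 0, -1], [0, 0, 0, 1, 2], [0, 0, 0, 0, 0]]

R1 <-> R2
  [ 1   1  -2  -2   -2 ]
  [ 0   2  -8  -4  -10 ]
  [ 6  -4  28   9   40 ]
  [ 0   1  -4  -2   -5 ]
R3 ← R3 − 6·R1
  [ 1    1  -2  -2   -2 ]
  [ 0    2  -8  -4  -10 ]
  [ 0  -10  40  21   52 ]
  [ 0    1  -4  -2   -5 ]
R2 ← 1/2·R2
  [ 1    1  -2  -2  -2 ]
  [ 0    1  -4  -2  -5 ]
  [ 0  -10  40  21  52 ]
  [ 0    1  -4  -2  -5 ]
R3 ← R3 + 10·R2
  [ 1  1  -2  -2  -2 ]
  [ 0  1  -4  -2  -5 ]
  [ 0  0   0   1   2 ]
  [ 0  1  -4  -2  -5 ]
R4 ← R4 − R2
  [ 1  1  -2  -2  -2 ]
  [ 0  1  -4  -2  -5 ]
  [ 0  0   0   1   2 ]
  [ 0  0   0   0   0 ]
R2 ← R2 + 2·R3
  [ 1  1  -2  -2  -2 ]
  [ 0  1  -4   0  -1 ]
  [ 0  0   0   1   2 ]
  [ 0  0   0   0   0 ]
R1 ← R1 + 2·R3
  [ 1  1  -2  0   2 ]
  [ 0  1  -4  0  -1 ]
  [ 0  0   0  1   2 ]
  [ 0  0   0  0   0 ]
R1 ← R1 − R2
  [ 1  0   2  0   3 ]
  [ 0  1  -4  0  -1 ]
  [ 0  0   0  1   2 ]
  [ 0  0   0  0   0 ]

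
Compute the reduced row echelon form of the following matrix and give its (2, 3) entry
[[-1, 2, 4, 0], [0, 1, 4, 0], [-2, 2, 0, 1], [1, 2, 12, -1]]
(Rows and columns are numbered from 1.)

r1 := -1·r1
  [  1  -2  -4   0 ]
  [  0   1   4   0 ]
  [ -2   2   0   1 ]
  [  1   2  12  -1 ]
r3 := r3 + 2·r1
  [ 1  -2  -4   0 ]
  [ 0   1   4   0 ]
  [ 0  -2  -8   1 ]
  [ 1   2  12  -1 ]
r4 := r4 − r1
  [ 1  -2  -4   0 ]
  [ 0   1   4   0 ]
  [ 0  -2  -8   1 ]
  [ 0   4  16  -1 ]
r3 := r3 + 2·r2
  [ 1  -2  -4   0 ]
  [ 0   1   4   0 ]
  [ 0   0   0   1 ]
  [ 0   4  16  -1 ]
r4 := r4 − 4·r2
  [ 1  -2  -4   0 ]
  [ 0   1   4   0 ]
  [ 0   0   0   1 ]
  [ 0   0   0  -1 ]
r4 := r4 + r3
  [ 1  -2  -4  0 ]
  [ 0   1   4  0 ]
  [ 0   0   0  1 ]
  [ 0   0   0  0 ]
r1 := r1 + 2·r2
  [ 1  0  4  0 ]
  [ 0  1  4  0 ]
  [ 0  0  0  1 ]
  [ 0  0  0  0 ]

4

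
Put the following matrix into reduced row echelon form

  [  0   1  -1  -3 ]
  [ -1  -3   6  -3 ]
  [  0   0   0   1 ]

R1 <-> R2
  [ -1  -3   6  -3 ]
  [  0   1  -1  -3 ]
  [  0   0   0   1 ]
R1 := -1·R1
  [ 1  3  -6   3 ]
  [ 0  1  -1  -3 ]
  [ 0  0   0   1 ]
R2 := R2 + 3·R3
  [ 1  3  -6  3 ]
  [ 0  1  -1  0 ]
  [ 0  0   0  1 ]
R1 := R1 − 3·R3
  [ 1  3  -6  0 ]
  [ 0  1  -1  0 ]
  [ 0  0   0  1 ]
R1 := R1 − 3·R2
  [ 1  0  -3  0 ]
  [ 0  1  -1  0 ]
  [ 0  0   0  1 ]

[[1, 0, -3, 0], [0, 1, -1, 0], [0, 0, 0, 1]]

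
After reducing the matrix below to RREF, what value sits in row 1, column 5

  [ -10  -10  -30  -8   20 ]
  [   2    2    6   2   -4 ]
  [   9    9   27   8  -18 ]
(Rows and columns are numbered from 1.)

-2

R1 ← -1/10·R1
  [ 1  1   3  4/5   -2 ]
  [ 2  2   6    2   -4 ]
  [ 9  9  27    8  -18 ]
R2 ← R2 − 2·R1
  [ 1  1   3  4/5   -2 ]
  [ 0  0   0  2/5    0 ]
  [ 9  9  27    8  -18 ]
R3 ← R3 − 9·R1
  [ 1  1  3  4/5  -2 ]
  [ 0  0  0  2/5   0 ]
  [ 0  0  0  4/5   0 ]
R2 ← 5/2·R2
  [ 1  1  3  4/5  -2 ]
  [ 0  0  0    1   0 ]
  [ 0  0  0  4/5   0 ]
R3 ← R3 − 4/5·R2
  [ 1  1  3  4/5  -2 ]
  [ 0  0  0    1   0 ]
  [ 0  0  0    0   0 ]
R1 ← R1 − 4/5·R2
  [ 1  1  3  0  -2 ]
  [ 0  0  0  1   0 ]
  [ 0  0  0  0   0 ]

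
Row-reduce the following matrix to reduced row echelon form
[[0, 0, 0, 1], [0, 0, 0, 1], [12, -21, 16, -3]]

[[1, -7/4, 4/3, 0], [0, 0, 0, 1], [0, 0, 0, 0]]

R1 ↔ R3
  [ 12  -21  16  -3 ]
  [  0    0   0   1 ]
  [  0    0   0   1 ]
R1 ← 1/12·R1
  [ 1  -7/4  4/3  -1/4 ]
  [ 0     0    0     1 ]
  [ 0     0    0     1 ]
R3 ← R3 − R2
  [ 1  -7/4  4/3  -1/4 ]
  [ 0     0    0     1 ]
  [ 0     0    0     0 ]
R1 ← R1 + 1/4·R2
  [ 1  -7/4  4/3  0 ]
  [ 0     0    0  1 ]
  [ 0     0    0  0 ]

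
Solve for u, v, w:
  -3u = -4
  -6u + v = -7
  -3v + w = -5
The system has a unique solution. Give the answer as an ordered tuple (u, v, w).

(4/3, 1, -2)

Form the augmented matrix and row-reduce:
  [ -3   0  0  |  -4 ]
  [ -6   1  0  |  -7 ]
  [  0  -3  1  |  -5 ]
R1 := -1/3·R1
  [  1   0  0  |  4/3 ]
  [ -6   1  0  |   -7 ]
  [  0  -3  1  |   -5 ]
R2 := R2 + 6·R1
  [ 1   0  0  |  4/3 ]
  [ 0   1  0  |    1 ]
  [ 0  -3  1  |   -5 ]
R3 := R3 + 3·R2
  [ 1  0  0  |  4/3 ]
  [ 0  1  0  |    1 ]
  [ 0  0  1  |   -2 ]
Reading off the last column: u = 4/3, v = 1, w = -2.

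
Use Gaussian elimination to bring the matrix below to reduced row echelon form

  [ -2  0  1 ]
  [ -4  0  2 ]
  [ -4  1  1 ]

R1 -> -1/2·R1
  [  1  0  -1/2 ]
  [ -4  0     2 ]
  [ -4  1     1 ]
R2 -> R2 + 4·R1
  [  1  0  -1/2 ]
  [  0  0     0 ]
  [ -4  1     1 ]
R3 -> R3 + 4·R1
  [ 1  0  -1/2 ]
  [ 0  0     0 ]
  [ 0  1    -1 ]
R2 <=> R3
  [ 1  0  -1/2 ]
  [ 0  1    -1 ]
  [ 0  0     0 ]

[[1, 0, -1/2], [0, 1, -1], [0, 0, 0]]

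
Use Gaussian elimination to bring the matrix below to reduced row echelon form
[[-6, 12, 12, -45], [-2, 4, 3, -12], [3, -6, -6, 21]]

R1 -> -1/6·R1
  [  1  -2  -2  15/2 ]
  [ -2   4   3   -12 ]
  [  3  -6  -6    21 ]
R2 -> R2 + 2·R1
  [ 1  -2  -2  15/2 ]
  [ 0   0  -1     3 ]
  [ 3  -6  -6    21 ]
R3 -> R3 − 3·R1
  [ 1  -2  -2  15/2 ]
  [ 0   0  -1     3 ]
  [ 0   0   0  -3/2 ]
R2 -> -1·R2
  [ 1  -2  -2  15/2 ]
  [ 0   0   1    -3 ]
  [ 0   0   0  -3/2 ]
R3 -> -2/3·R3
  [ 1  -2  -2  15/2 ]
  [ 0   0   1    -3 ]
  [ 0   0   0     1 ]
R2 -> R2 + 3·R3
  [ 1  -2  -2  15/2 ]
  [ 0   0   1     0 ]
  [ 0   0   0     1 ]
R1 -> R1 − 15/2·R3
  [ 1  -2  -2  0 ]
  [ 0   0   1  0 ]
  [ 0   0   0  1 ]
R1 -> R1 + 2·R2
  [ 1  -2  0  0 ]
  [ 0   0  1  0 ]
  [ 0   0  0  1 ]

[[1, -2, 0, 0], [0, 0, 1, 0], [0, 0, 0, 1]]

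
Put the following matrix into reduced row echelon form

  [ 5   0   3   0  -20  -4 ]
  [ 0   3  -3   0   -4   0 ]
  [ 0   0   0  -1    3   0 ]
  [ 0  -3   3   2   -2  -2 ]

R1 -> 1/5·R1
  [ 1   0  3/5   0  -4  -4/5 ]
  [ 0   3   -3   0  -4     0 ]
  [ 0   0    0  -1   3     0 ]
  [ 0  -3    3   2  -2    -2 ]
R2 -> 1/3·R2
  [ 1   0  3/5   0    -4  -4/5 ]
  [ 0   1   -1   0  -4/3     0 ]
  [ 0   0    0  -1     3     0 ]
  [ 0  -3    3   2    -2    -2 ]
R4 -> R4 + 3·R2
  [ 1  0  3/5   0    -4  -4/5 ]
  [ 0  1   -1   0  -4/3     0 ]
  [ 0  0    0  -1     3     0 ]
  [ 0  0    0   2    -6    -2 ]
R3 -> -1·R3
  [ 1  0  3/5  0    -4  -4/5 ]
  [ 0  1   -1  0  -4/3     0 ]
  [ 0  0    0  1    -3     0 ]
  [ 0  0    0  2    -6    -2 ]
R4 -> R4 − 2·R3
  [ 1  0  3/5  0    -4  -4/5 ]
  [ 0  1   -1  0  -4/3     0 ]
  [ 0  0    0  1    -3     0 ]
  [ 0  0    0  0     0    -2 ]
R4 -> -1/2·R4
  [ 1  0  3/5  0    -4  -4/5 ]
  [ 0  1   -1  0  -4/3     0 ]
  [ 0  0    0  1    -3     0 ]
  [ 0  0    0  0     0     1 ]
R1 -> R1 + 4/5·R4
  [ 1  0  3/5  0    -4  0 ]
  [ 0  1   -1  0  -4/3  0 ]
  [ 0  0    0  1    -3  0 ]
  [ 0  0    0  0     0  1 ]

[[1, 0, 3/5, 0, -4, 0], [0, 1, -1, 0, -4/3, 0], [0, 0, 0, 1, -3, 0], [0, 0, 0, 0, 0, 1]]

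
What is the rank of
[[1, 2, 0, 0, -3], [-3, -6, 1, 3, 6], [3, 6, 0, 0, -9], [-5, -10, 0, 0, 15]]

r2 → r2 + 3·r1
  [  1    2  0  0  -3 ]
  [  0    0  1  3  -3 ]
  [  3    6  0  0  -9 ]
  [ -5  -10  0  0  15 ]
r3 → r3 − 3·r1
  [  1    2  0  0  -3 ]
  [  0    0  1  3  -3 ]
  [  0    0  0  0   0 ]
  [ -5  -10  0  0  15 ]
r4 → r4 + 5·r1
  [ 1  2  0  0  -3 ]
  [ 0  0  1  3  -3 ]
  [ 0  0  0  0   0 ]
  [ 0  0  0  0   0 ]
The reduced form has 2 nonzero rows.

rank = 2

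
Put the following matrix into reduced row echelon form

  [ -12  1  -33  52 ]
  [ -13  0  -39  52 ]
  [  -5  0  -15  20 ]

Multiply R1 by -1/12.
  [   1  -1/12  11/4  -13/3 ]
  [ -13      0   -39     52 ]
  [  -5      0   -15     20 ]
Add 13 times R1 to R2.
  [  1   -1/12   11/4  -13/3 ]
  [  0  -13/12  -13/4  -13/3 ]
  [ -5       0    -15     20 ]
Add 5 times R1 to R3.
  [ 1   -1/12   11/4  -13/3 ]
  [ 0  -13/12  -13/4  -13/3 ]
  [ 0   -5/12   -5/4   -5/3 ]
Multiply R2 by -12/13.
  [ 1  -1/12  11/4  -13/3 ]
  [ 0      1     3      4 ]
  [ 0  -5/12  -5/4   -5/3 ]
Add 5/12 times R2 to R3.
  [ 1  -1/12  11/4  -13/3 ]
  [ 0      1     3      4 ]
  [ 0      0     0      0 ]
Add 1/12 times R2 to R1.
  [ 1  0  3  -4 ]
  [ 0  1  3   4 ]
  [ 0  0  0   0 ]

[[1, 0, 3, -4], [0, 1, 3, 4], [0, 0, 0, 0]]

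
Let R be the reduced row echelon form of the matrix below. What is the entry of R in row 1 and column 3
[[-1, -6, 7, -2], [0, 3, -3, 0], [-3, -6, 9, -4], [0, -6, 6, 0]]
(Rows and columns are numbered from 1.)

R1 → -1·R1
  [  1   6  -7   2 ]
  [  0   3  -3   0 ]
  [ -3  -6   9  -4 ]
  [  0  -6   6   0 ]
R3 → R3 + 3·R1
  [ 1   6   -7  2 ]
  [ 0   3   -3  0 ]
  [ 0  12  -12  2 ]
  [ 0  -6    6  0 ]
R2 → 1/3·R2
  [ 1   6   -7  2 ]
  [ 0   1   -1  0 ]
  [ 0  12  -12  2 ]
  [ 0  -6    6  0 ]
R3 → R3 − 12·R2
  [ 1   6  -7  2 ]
  [ 0   1  -1  0 ]
  [ 0   0   0  2 ]
  [ 0  -6   6  0 ]
R4 → R4 + 6·R2
  [ 1  6  -7  2 ]
  [ 0  1  -1  0 ]
  [ 0  0   0  2 ]
  [ 0  0   0  0 ]
R3 → 1/2·R3
  [ 1  6  -7  2 ]
  [ 0  1  -1  0 ]
  [ 0  0   0  1 ]
  [ 0  0   0  0 ]
R1 → R1 − 2·R3
  [ 1  6  -7  0 ]
  [ 0  1  -1  0 ]
  [ 0  0   0  1 ]
  [ 0  0   0  0 ]
R1 → R1 − 6·R2
  [ 1  0  -1  0 ]
  [ 0  1  -1  0 ]
  [ 0  0   0  1 ]
  [ 0  0   0  0 ]

-1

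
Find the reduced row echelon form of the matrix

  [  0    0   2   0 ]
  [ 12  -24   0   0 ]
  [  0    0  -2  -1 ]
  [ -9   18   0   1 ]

R1 <=> R2
R1 → 1/12·R1
R4 → R4 + 9·R1
R2 → 1/2·R2
R3 → R3 + 2·R2
R3 → -1·R3
R4 → R4 − R3

[[1, -2, 0, 0], [0, 0, 1, 0], [0, 0, 0, 1], [0, 0, 0, 0]]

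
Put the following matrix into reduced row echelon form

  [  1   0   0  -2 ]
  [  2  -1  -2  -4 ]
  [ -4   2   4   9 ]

r2 → r2 − 2·r1
  [  1   0   0  -2 ]
  [  0  -1  -2   0 ]
  [ -4   2   4   9 ]
r3 → r3 + 4·r1
  [ 1   0   0  -2 ]
  [ 0  -1  -2   0 ]
  [ 0   2   4   1 ]
r2 → -1·r2
  [ 1  0  0  -2 ]
  [ 0  1  2   0 ]
  [ 0  2  4   1 ]
r3 → r3 − 2·r2
  [ 1  0  0  -2 ]
  [ 0  1  2   0 ]
  [ 0  0  0   1 ]
r1 → r1 + 2·r3
  [ 1  0  0  0 ]
  [ 0  1  2  0 ]
  [ 0  0  0  1 ]

[[1, 0, 0, 0], [0, 1, 2, 0], [0, 0, 0, 1]]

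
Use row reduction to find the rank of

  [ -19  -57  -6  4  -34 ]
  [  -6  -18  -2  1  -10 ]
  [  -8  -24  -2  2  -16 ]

rank = 3

R1 := -1/19·R1
R2 := R2 + 6·R1
R3 := R3 + 8·R1
R2 := -19/2·R2
R3 := R3 − 10/19·R2
R3 := -1·R3
R2 := R2 − 5/2·R3
R1 := R1 + 4/19·R3
R1 := R1 − 6/19·R2
The reduced form has 3 nonzero rows.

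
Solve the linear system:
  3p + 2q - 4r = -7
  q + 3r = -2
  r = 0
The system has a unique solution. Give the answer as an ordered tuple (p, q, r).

(-1, -2, 0)

Form the augmented matrix and row-reduce:
  [ 3  2  -4  |  -7 ]
  [ 0  1   3  |  -2 ]
  [ 0  0   1  |   0 ]
R1 := 1/3·R1
  [ 1  2/3  -4/3  |  -7/3 ]
  [ 0    1     3  |    -2 ]
  [ 0    0     1  |     0 ]
R2 := R2 − 3·R3
  [ 1  2/3  -4/3  |  -7/3 ]
  [ 0    1     0  |    -2 ]
  [ 0    0     1  |     0 ]
R1 := R1 + 4/3·R3
  [ 1  2/3  0  |  -7/3 ]
  [ 0    1  0  |    -2 ]
  [ 0    0  1  |     0 ]
R1 := R1 − 2/3·R2
  [ 1  0  0  |  -1 ]
  [ 0  1  0  |  -2 ]
  [ 0  0  1  |   0 ]
Reading off the last column: p = -1, q = -2, r = 0.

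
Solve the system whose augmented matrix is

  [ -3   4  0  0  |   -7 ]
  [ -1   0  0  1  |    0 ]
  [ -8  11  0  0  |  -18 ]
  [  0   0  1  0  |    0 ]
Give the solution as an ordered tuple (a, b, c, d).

(5, 2, 0, 5)

ρ1 -> -1/3·ρ1
  [  1  -4/3  0  0  |  7/3 ]
  [ -1     0  0  1  |    0 ]
  [ -8    11  0  0  |  -18 ]
  [  0     0  1  0  |    0 ]
ρ2 -> ρ2 + ρ1
  [  1  -4/3  0  0  |  7/3 ]
  [  0  -4/3  0  1  |  7/3 ]
  [ -8    11  0  0  |  -18 ]
  [  0     0  1  0  |    0 ]
ρ3 -> ρ3 + 8·ρ1
  [ 1  -4/3  0  0  |  7/3 ]
  [ 0  -4/3  0  1  |  7/3 ]
  [ 0   1/3  0  0  |  2/3 ]
  [ 0     0  1  0  |    0 ]
ρ2 -> -3/4·ρ2
  [ 1  -4/3  0     0  |   7/3 ]
  [ 0     1  0  -3/4  |  -7/4 ]
  [ 0   1/3  0     0  |   2/3 ]
  [ 0     0  1     0  |     0 ]
ρ3 -> ρ3 − 1/3·ρ2
  [ 1  -4/3  0     0  |   7/3 ]
  [ 0     1  0  -3/4  |  -7/4 ]
  [ 0     0  0   1/4  |   5/4 ]
  [ 0     0  1     0  |     0 ]
ρ3 <=> ρ4
  [ 1  -4/3  0     0  |   7/3 ]
  [ 0     1  0  -3/4  |  -7/4 ]
  [ 0     0  1     0  |     0 ]
  [ 0     0  0   1/4  |   5/4 ]
ρ4 -> 4·ρ4
  [ 1  -4/3  0     0  |   7/3 ]
  [ 0     1  0  -3/4  |  -7/4 ]
  [ 0     0  1     0  |     0 ]
  [ 0     0  0     1  |     5 ]
ρ2 -> ρ2 + 3/4·ρ4
  [ 1  -4/3  0  0  |  7/3 ]
  [ 0     1  0  0  |    2 ]
  [ 0     0  1  0  |    0 ]
  [ 0     0  0  1  |    5 ]
ρ1 -> ρ1 + 4/3·ρ2
  [ 1  0  0  0  |  5 ]
  [ 0  1  0  0  |  2 ]
  [ 0  0  1  0  |  0 ]
  [ 0  0  0  1  |  5 ]
Reading off the last column: a = 5, b = 2, c = 0, d = 5.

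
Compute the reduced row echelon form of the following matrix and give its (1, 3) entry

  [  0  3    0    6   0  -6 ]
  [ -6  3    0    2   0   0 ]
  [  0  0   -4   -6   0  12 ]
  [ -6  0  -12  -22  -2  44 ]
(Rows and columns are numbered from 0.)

2

R1 <=> R2
  [ -6  3    0    2   0   0 ]
  [  0  3    0    6   0  -6 ]
  [  0  0   -4   -6   0  12 ]
  [ -6  0  -12  -22  -2  44 ]
R1 ← -1/6·R1
  [  1  -1/2    0  -1/3   0   0 ]
  [  0     3    0     6   0  -6 ]
  [  0     0   -4    -6   0  12 ]
  [ -6     0  -12   -22  -2  44 ]
R4 ← R4 + 6·R1
  [ 1  -1/2    0  -1/3   0   0 ]
  [ 0     3    0     6   0  -6 ]
  [ 0     0   -4    -6   0  12 ]
  [ 0    -3  -12   -24  -2  44 ]
R2 ← 1/3·R2
  [ 1  -1/2    0  -1/3   0   0 ]
  [ 0     1    0     2   0  -2 ]
  [ 0     0   -4    -6   0  12 ]
  [ 0    -3  -12   -24  -2  44 ]
R4 ← R4 + 3·R2
  [ 1  -1/2    0  -1/3   0   0 ]
  [ 0     1    0     2   0  -2 ]
  [ 0     0   -4    -6   0  12 ]
  [ 0     0  -12   -18  -2  38 ]
R3 ← -1/4·R3
  [ 1  -1/2    0  -1/3   0   0 ]
  [ 0     1    0     2   0  -2 ]
  [ 0     0    1   3/2   0  -3 ]
  [ 0     0  -12   -18  -2  38 ]
R4 ← R4 + 12·R3
  [ 1  -1/2  0  -1/3   0   0 ]
  [ 0     1  0     2   0  -2 ]
  [ 0     0  1   3/2   0  -3 ]
  [ 0     0  0     0  -2   2 ]
R4 ← -1/2·R4
  [ 1  -1/2  0  -1/3  0   0 ]
  [ 0     1  0     2  0  -2 ]
  [ 0     0  1   3/2  0  -3 ]
  [ 0     0  0     0  1  -1 ]
R1 ← R1 + 1/2·R2
  [ 1  0  0  2/3  0  -1 ]
  [ 0  1  0    2  0  -2 ]
  [ 0  0  1  3/2  0  -3 ]
  [ 0  0  0    0  1  -1 ]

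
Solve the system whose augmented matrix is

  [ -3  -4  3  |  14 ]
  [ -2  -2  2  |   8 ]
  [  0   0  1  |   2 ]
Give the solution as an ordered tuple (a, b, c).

(0, -2, 2)

Multiply ρ1 by -1/3.
  [  1  4/3  -1  |  -14/3 ]
  [ -2   -2   2  |      8 ]
  [  0    0   1  |      2 ]
Add 2 times ρ1 to ρ2.
  [ 1  4/3  -1  |  -14/3 ]
  [ 0  2/3   0  |   -4/3 ]
  [ 0    0   1  |      2 ]
Multiply ρ2 by 3/2.
  [ 1  4/3  -1  |  -14/3 ]
  [ 0    1   0  |     -2 ]
  [ 0    0   1  |      2 ]
Add ρ3 to ρ1.
  [ 1  4/3  0  |  -8/3 ]
  [ 0    1  0  |    -2 ]
  [ 0    0  1  |     2 ]
Subtract 4/3 times ρ2 from ρ1.
  [ 1  0  0  |   0 ]
  [ 0  1  0  |  -2 ]
  [ 0  0  1  |   2 ]
Reading off the last column: a = 0, b = -2, c = 2.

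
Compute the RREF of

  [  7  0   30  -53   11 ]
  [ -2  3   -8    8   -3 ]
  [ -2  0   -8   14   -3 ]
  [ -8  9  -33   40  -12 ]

[[1, 0, 0, 1, 0], [0, 1, 0, -2, 0], [0, 0, 1, -2, 0], [0, 0, 0, 0, 1]]

r1 -> 1/7·r1
  [  1  0  30/7  -53/7  11/7 ]
  [ -2  3    -8      8    -3 ]
  [ -2  0    -8     14    -3 ]
  [ -8  9   -33     40   -12 ]
r2 -> r2 + 2·r1
  [  1  0  30/7  -53/7  11/7 ]
  [  0  3   4/7  -50/7   1/7 ]
  [ -2  0    -8     14    -3 ]
  [ -8  9   -33     40   -12 ]
r3 -> r3 + 2·r1
  [  1  0  30/7  -53/7  11/7 ]
  [  0  3   4/7  -50/7   1/7 ]
  [  0  0   4/7   -8/7   1/7 ]
  [ -8  9   -33     40   -12 ]
r4 -> r4 + 8·r1
  [ 1  0  30/7   -53/7  11/7 ]
  [ 0  3   4/7   -50/7   1/7 ]
  [ 0  0   4/7    -8/7   1/7 ]
  [ 0  9   9/7  -144/7   4/7 ]
r2 -> 1/3·r2
  [ 1  0  30/7   -53/7  11/7 ]
  [ 0  1  4/21  -50/21  1/21 ]
  [ 0  0   4/7    -8/7   1/7 ]
  [ 0  9   9/7  -144/7   4/7 ]
r4 -> r4 − 9·r2
  [ 1  0  30/7   -53/7  11/7 ]
  [ 0  1  4/21  -50/21  1/21 ]
  [ 0  0   4/7    -8/7   1/7 ]
  [ 0  0  -3/7     6/7   1/7 ]
r3 -> 7/4·r3
  [ 1  0  30/7   -53/7  11/7 ]
  [ 0  1  4/21  -50/21  1/21 ]
  [ 0  0     1      -2   1/4 ]
  [ 0  0  -3/7     6/7   1/7 ]
r4 -> r4 + 3/7·r3
  [ 1  0  30/7   -53/7  11/7 ]
  [ 0  1  4/21  -50/21  1/21 ]
  [ 0  0     1      -2   1/4 ]
  [ 0  0     0       0   1/4 ]
r4 -> 4·r4
  [ 1  0  30/7   -53/7  11/7 ]
  [ 0  1  4/21  -50/21  1/21 ]
  [ 0  0     1      -2   1/4 ]
  [ 0  0     0       0     1 ]
r3 -> r3 − 1/4·r4
  [ 1  0  30/7   -53/7  11/7 ]
  [ 0  1  4/21  -50/21  1/21 ]
  [ 0  0     1      -2     0 ]
  [ 0  0     0       0     1 ]
r2 -> r2 − 1/21·r4
  [ 1  0  30/7   -53/7  11/7 ]
  [ 0  1  4/21  -50/21     0 ]
  [ 0  0     1      -2     0 ]
  [ 0  0     0       0     1 ]
r1 -> r1 − 11/7·r4
  [ 1  0  30/7   -53/7  0 ]
  [ 0  1  4/21  -50/21  0 ]
  [ 0  0     1      -2  0 ]
  [ 0  0     0       0  1 ]
r2 -> r2 − 4/21·r3
  [ 1  0  30/7  -53/7  0 ]
  [ 0  1     0     -2  0 ]
  [ 0  0     1     -2  0 ]
  [ 0  0     0      0  1 ]
r1 -> r1 − 30/7·r3
  [ 1  0  0   1  0 ]
  [ 0  1  0  -2  0 ]
  [ 0  0  1  -2  0 ]
  [ 0  0  0   0  1 ]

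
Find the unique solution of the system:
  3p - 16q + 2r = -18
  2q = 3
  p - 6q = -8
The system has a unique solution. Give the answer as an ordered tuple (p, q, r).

(1, 3/2, 3/2)

Form the augmented matrix and row-reduce:
  [ 3  -16  2  |  -18 ]
  [ 0    2  0  |    3 ]
  [ 1   -6  0  |   -8 ]
R1 -> 1/3·R1
  [ 1  -16/3  2/3  |  -6 ]
  [ 0      2    0  |   3 ]
  [ 1     -6    0  |  -8 ]
R3 -> R3 − R1
  [ 1  -16/3   2/3  |  -6 ]
  [ 0      2     0  |   3 ]
  [ 0   -2/3  -2/3  |  -2 ]
R2 -> 1/2·R2
  [ 1  -16/3   2/3  |   -6 ]
  [ 0      1     0  |  3/2 ]
  [ 0   -2/3  -2/3  |   -2 ]
R3 -> R3 + 2/3·R2
  [ 1  -16/3   2/3  |   -6 ]
  [ 0      1     0  |  3/2 ]
  [ 0      0  -2/3  |   -1 ]
R3 -> -3/2·R3
  [ 1  -16/3  2/3  |   -6 ]
  [ 0      1    0  |  3/2 ]
  [ 0      0    1  |  3/2 ]
R1 -> R1 − 2/3·R3
  [ 1  -16/3  0  |   -7 ]
  [ 0      1  0  |  3/2 ]
  [ 0      0  1  |  3/2 ]
R1 -> R1 + 16/3·R2
  [ 1  0  0  |    1 ]
  [ 0  1  0  |  3/2 ]
  [ 0  0  1  |  3/2 ]
Reading off the last column: p = 1, q = 3/2, r = 3/2.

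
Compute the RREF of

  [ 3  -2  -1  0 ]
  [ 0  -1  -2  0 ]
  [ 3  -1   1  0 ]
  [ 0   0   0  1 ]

[[1, 0, 1, 0], [0, 1, 2, 0], [0, 0, 0, 1], [0, 0, 0, 0]]

r1 := 1/3·r1
r3 := r3 − 3·r1
r2 := -1·r2
r3 := r3 − r2
r3 <-> r4
r1 := r1 + 2/3·r2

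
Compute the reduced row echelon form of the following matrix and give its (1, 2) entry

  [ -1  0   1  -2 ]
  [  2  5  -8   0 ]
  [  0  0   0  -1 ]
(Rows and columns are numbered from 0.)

-6/5

r1 -> -1·r1
  [ 1  0  -1   2 ]
  [ 2  5  -8   0 ]
  [ 0  0   0  -1 ]
r2 -> r2 − 2·r1
  [ 1  0  -1   2 ]
  [ 0  5  -6  -4 ]
  [ 0  0   0  -1 ]
r2 -> 1/5·r2
  [ 1  0    -1     2 ]
  [ 0  1  -6/5  -4/5 ]
  [ 0  0     0    -1 ]
r3 -> -1·r3
  [ 1  0    -1     2 ]
  [ 0  1  -6/5  -4/5 ]
  [ 0  0     0     1 ]
r2 -> r2 + 4/5·r3
  [ 1  0    -1  2 ]
  [ 0  1  -6/5  0 ]
  [ 0  0     0  1 ]
r1 -> r1 − 2·r3
  [ 1  0    -1  0 ]
  [ 0  1  -6/5  0 ]
  [ 0  0     0  1 ]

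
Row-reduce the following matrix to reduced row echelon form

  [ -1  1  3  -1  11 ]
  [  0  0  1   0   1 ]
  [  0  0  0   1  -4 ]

[[1, -1, 0, 0, -4], [0, 0, 1, 0, 1], [0, 0, 0, 1, -4]]

Multiply ρ1 by -1.
  [ 1  -1  -3  1  -11 ]
  [ 0   0   1  0    1 ]
  [ 0   0   0  1   -4 ]
Subtract ρ3 from ρ1.
  [ 1  -1  -3  0  -7 ]
  [ 0   0   1  0   1 ]
  [ 0   0   0  1  -4 ]
Add 3 times ρ2 to ρ1.
  [ 1  -1  0  0  -4 ]
  [ 0   0  1  0   1 ]
  [ 0   0  0  1  -4 ]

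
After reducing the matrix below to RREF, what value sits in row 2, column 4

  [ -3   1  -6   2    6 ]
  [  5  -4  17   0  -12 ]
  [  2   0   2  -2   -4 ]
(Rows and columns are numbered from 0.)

-2

ρ1 ← -1/3·ρ1
  [ 1  -1/3   2  -2/3   -2 ]
  [ 5    -4  17     0  -12 ]
  [ 2     0   2    -2   -4 ]
ρ2 ← ρ2 − 5·ρ1
  [ 1  -1/3  2  -2/3  -2 ]
  [ 0  -7/3  7  10/3  -2 ]
  [ 2     0  2    -2  -4 ]
ρ3 ← ρ3 − 2·ρ1
  [ 1  -1/3   2  -2/3  -2 ]
  [ 0  -7/3   7  10/3  -2 ]
  [ 0   2/3  -2  -2/3   0 ]
ρ2 ← -3/7·ρ2
  [ 1  -1/3   2   -2/3   -2 ]
  [ 0     1  -3  -10/7  6/7 ]
  [ 0   2/3  -2   -2/3    0 ]
ρ3 ← ρ3 − 2/3·ρ2
  [ 1  -1/3   2   -2/3    -2 ]
  [ 0     1  -3  -10/7   6/7 ]
  [ 0     0   0    2/7  -4/7 ]
ρ3 ← 7/2·ρ3
  [ 1  -1/3   2   -2/3   -2 ]
  [ 0     1  -3  -10/7  6/7 ]
  [ 0     0   0      1   -2 ]
ρ2 ← ρ2 + 10/7·ρ3
  [ 1  -1/3   2  -2/3  -2 ]
  [ 0     1  -3     0  -2 ]
  [ 0     0   0     1  -2 ]
ρ1 ← ρ1 + 2/3·ρ3
  [ 1  -1/3   2  0  -10/3 ]
  [ 0     1  -3  0     -2 ]
  [ 0     0   0  1     -2 ]
ρ1 ← ρ1 + 1/3·ρ2
  [ 1  0   1  0  -4 ]
  [ 0  1  -3  0  -2 ]
  [ 0  0   0  1  -2 ]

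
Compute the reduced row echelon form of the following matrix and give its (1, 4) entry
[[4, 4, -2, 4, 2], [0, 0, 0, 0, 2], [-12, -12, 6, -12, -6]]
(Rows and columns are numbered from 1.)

1

R1 := 1/4·R1
  [   1    1  -1/2    1  1/2 ]
  [   0    0     0    0    2 ]
  [ -12  -12     6  -12   -6 ]
R3 := R3 + 12·R1
  [ 1  1  -1/2  1  1/2 ]
  [ 0  0     0  0    2 ]
  [ 0  0     0  0    0 ]
R2 := 1/2·R2
  [ 1  1  -1/2  1  1/2 ]
  [ 0  0     0  0    1 ]
  [ 0  0     0  0    0 ]
R1 := R1 − 1/2·R2
  [ 1  1  -1/2  1  0 ]
  [ 0  0     0  0  1 ]
  [ 0  0     0  0  0 ]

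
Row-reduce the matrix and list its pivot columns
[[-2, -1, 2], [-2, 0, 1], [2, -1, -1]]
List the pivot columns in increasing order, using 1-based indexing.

R1 -> -1/2·R1
  [  1  1/2  -1 ]
  [ -2    0   1 ]
  [  2   -1  -1 ]
R2 -> R2 + 2·R1
  [ 1  1/2  -1 ]
  [ 0    1  -1 ]
  [ 2   -1  -1 ]
R3 -> R3 − 2·R1
  [ 1  1/2  -1 ]
  [ 0    1  -1 ]
  [ 0   -2   1 ]
R3 -> R3 + 2·R2
  [ 1  1/2  -1 ]
  [ 0    1  -1 ]
  [ 0    0  -1 ]
R3 -> -1·R3
  [ 1  1/2  -1 ]
  [ 0    1  -1 ]
  [ 0    0   1 ]
R2 -> R2 + R3
  [ 1  1/2  -1 ]
  [ 0    1   0 ]
  [ 0    0   1 ]
R1 -> R1 + R3
  [ 1  1/2  0 ]
  [ 0    1  0 ]
  [ 0    0  1 ]
R1 -> R1 − 1/2·R2
  [ 1  0  0 ]
  [ 0  1  0 ]
  [ 0  0  1 ]
Pivot columns are the columns containing a leading 1.

1, 2, 3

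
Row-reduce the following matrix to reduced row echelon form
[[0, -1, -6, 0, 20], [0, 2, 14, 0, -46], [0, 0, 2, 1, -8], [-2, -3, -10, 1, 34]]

R1 <-> R4
  [ -2  -3  -10  1   34 ]
  [  0   2   14  0  -46 ]
  [  0   0    2  1   -8 ]
  [  0  -1   -6  0   20 ]
R1 ← -1/2·R1
  [ 1  3/2   5  -1/2  -17 ]
  [ 0    2  14     0  -46 ]
  [ 0    0   2     1   -8 ]
  [ 0   -1  -6     0   20 ]
R2 ← 1/2·R2
  [ 1  3/2   5  -1/2  -17 ]
  [ 0    1   7     0  -23 ]
  [ 0    0   2     1   -8 ]
  [ 0   -1  -6     0   20 ]
R4 ← R4 + R2
  [ 1  3/2  5  -1/2  -17 ]
  [ 0    1  7     0  -23 ]
  [ 0    0  2     1   -8 ]
  [ 0    0  1     0   -3 ]
R3 ← 1/2·R3
  [ 1  3/2  5  -1/2  -17 ]
  [ 0    1  7     0  -23 ]
  [ 0    0  1   1/2   -4 ]
  [ 0    0  1     0   -3 ]
R4 ← R4 − R3
  [ 1  3/2  5  -1/2  -17 ]
  [ 0    1  7     0  -23 ]
  [ 0    0  1   1/2   -4 ]
  [ 0    0  0  -1/2    1 ]
R4 ← -2·R4
  [ 1  3/2  5  -1/2  -17 ]
  [ 0    1  7     0  -23 ]
  [ 0    0  1   1/2   -4 ]
  [ 0    0  0     1   -2 ]
R3 ← R3 − 1/2·R4
  [ 1  3/2  5  -1/2  -17 ]
  [ 0    1  7     0  -23 ]
  [ 0    0  1     0   -3 ]
  [ 0    0  0     1   -2 ]
R1 ← R1 + 1/2·R4
  [ 1  3/2  5  0  -18 ]
  [ 0    1  7  0  -23 ]
  [ 0    0  1  0   -3 ]
  [ 0    0  0  1   -2 ]
R2 ← R2 − 7·R3
  [ 1  3/2  5  0  -18 ]
  [ 0    1  0  0   -2 ]
  [ 0    0  1  0   -3 ]
  [ 0    0  0  1   -2 ]
R1 ← R1 − 5·R3
  [ 1  3/2  0  0  -3 ]
  [ 0    1  0  0  -2 ]
  [ 0    0  1  0  -3 ]
  [ 0    0  0  1  -2 ]
R1 ← R1 − 3/2·R2
  [ 1  0  0  0   0 ]
  [ 0  1  0  0  -2 ]
  [ 0  0  1  0  -3 ]
  [ 0  0  0  1  -2 ]

[[1, 0, 0, 0, 0], [0, 1, 0, 0, -2], [0, 0, 1, 0, -3], [0, 0, 0, 1, -2]]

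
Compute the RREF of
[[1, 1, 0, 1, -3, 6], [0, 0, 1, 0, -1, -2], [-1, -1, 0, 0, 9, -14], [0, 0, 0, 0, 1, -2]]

ρ3 := ρ3 + ρ1
  [ 1  1  0  1  -3   6 ]
  [ 0  0  1  0  -1  -2 ]
  [ 0  0  0  1   6  -8 ]
  [ 0  0  0  0   1  -2 ]
ρ3 := ρ3 − 6·ρ4
  [ 1  1  0  1  -3   6 ]
  [ 0  0  1  0  -1  -2 ]
  [ 0  0  0  1   0   4 ]
  [ 0  0  0  0   1  -2 ]
ρ2 := ρ2 + ρ4
  [ 1  1  0  1  -3   6 ]
  [ 0  0  1  0   0  -4 ]
  [ 0  0  0  1   0   4 ]
  [ 0  0  0  0   1  -2 ]
ρ1 := ρ1 + 3·ρ4
  [ 1  1  0  1  0   0 ]
  [ 0  0  1  0  0  -4 ]
  [ 0  0  0  1  0   4 ]
  [ 0  0  0  0  1  -2 ]
ρ1 := ρ1 − ρ3
  [ 1  1  0  0  0  -4 ]
  [ 0  0  1  0  0  -4 ]
  [ 0  0  0  1  0   4 ]
  [ 0  0  0  0  1  -2 ]

[[1, 1, 0, 0, 0, -4], [0, 0, 1, 0, 0, -4], [0, 0, 0, 1, 0, 4], [0, 0, 0, 0, 1, -2]]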